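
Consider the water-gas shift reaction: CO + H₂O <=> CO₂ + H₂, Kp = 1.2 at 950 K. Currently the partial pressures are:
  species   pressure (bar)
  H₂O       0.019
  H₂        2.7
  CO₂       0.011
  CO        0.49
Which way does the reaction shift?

Qp = P(CO₂)·P(H₂) / (P(CO)·P(H₂O)) = (0.011)·(2.7) / ((0.49)·(0.019)) = 3.2
Qp = 3.2 > Kp = 1.2, so the reverse reaction proceeds.

in the reverse direction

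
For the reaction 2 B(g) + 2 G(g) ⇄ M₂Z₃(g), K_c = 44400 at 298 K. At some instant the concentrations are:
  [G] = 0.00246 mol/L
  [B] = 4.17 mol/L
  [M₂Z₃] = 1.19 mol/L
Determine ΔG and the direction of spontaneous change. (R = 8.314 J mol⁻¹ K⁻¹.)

ΔG = -3.39 kJ/mol; the forward reaction is spontaneous

Q_c = [M₂Z₃] / ([B]²·[G]²) = (1.19) / ((4.17)²·(0.00246)²) = 11300
ΔG = RT ln(Q_c/K_c) = (8.314 J mol⁻¹ K⁻¹)(298 K) × ln(11300/44400)
   = (2.478 kJ/mol)(-1.368) = -3.39 kJ/mol
ΔG < 0, so the forward reaction is spontaneous (proceeds forward).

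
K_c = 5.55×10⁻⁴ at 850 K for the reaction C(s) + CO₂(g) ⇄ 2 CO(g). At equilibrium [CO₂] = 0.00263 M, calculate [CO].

[CO] = 0.00121 M

(C is a pure solid — omitted from K_c.)
At equilibrium, K_c = [CO]² / [CO₂] = 5.55×10⁻⁴.
([CO])² / (0.00263) = 5.55×10⁻⁴
[CO]² = 1.46×10⁻⁶ ⇒ [CO] = 0.00121 M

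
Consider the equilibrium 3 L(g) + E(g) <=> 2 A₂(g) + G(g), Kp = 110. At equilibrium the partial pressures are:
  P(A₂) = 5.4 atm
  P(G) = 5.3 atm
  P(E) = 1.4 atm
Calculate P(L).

At equilibrium, Kp = P(A₂)²·P(G) / (P(L)³·P(E)) = 110.
(5.4)²·(5.3) / ((P(L))³·(1.4)) = 110
P(L)³ = 1.00 ⇒ P(L) = 1.0 atm

P(L) = 1.0 atm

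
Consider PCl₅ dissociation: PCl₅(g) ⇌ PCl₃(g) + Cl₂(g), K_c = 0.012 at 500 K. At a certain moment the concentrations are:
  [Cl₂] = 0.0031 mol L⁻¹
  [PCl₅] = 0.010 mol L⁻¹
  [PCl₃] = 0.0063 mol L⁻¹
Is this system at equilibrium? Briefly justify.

Q_c = [PCl₃]·[Cl₂] / [PCl₅] = (0.0063)·(0.0031) / (0.010) = 0.0020
Q_c = 0.0020 < K_c = 0.012: net forward reaction.

no; Q < K, reaction proceeds forward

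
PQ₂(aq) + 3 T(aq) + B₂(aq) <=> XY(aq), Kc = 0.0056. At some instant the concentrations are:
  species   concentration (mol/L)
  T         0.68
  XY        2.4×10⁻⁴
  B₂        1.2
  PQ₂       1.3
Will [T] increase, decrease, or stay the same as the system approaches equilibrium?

decrease

Qc = [XY] / ([PQ₂]·[T]³·[B₂]) = (2.4×10⁻⁴) / ((1.3)·(0.68)³·(1.2)) = 4.9×10⁻⁴
Qc = 4.9×10⁻⁴ < Kc = 0.0056: net forward reaction.
T is a reactant, so it decreases.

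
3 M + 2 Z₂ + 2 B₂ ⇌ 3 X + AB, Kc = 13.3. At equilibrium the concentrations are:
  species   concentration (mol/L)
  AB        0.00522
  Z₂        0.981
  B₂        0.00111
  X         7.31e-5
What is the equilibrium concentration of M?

At equilibrium, Kc = [X]³·[AB] / ([M]³·[Z₂]²·[B₂]²) = 13.3.
(7.31e-5)³·(0.00522) / (([M])³·(0.981)²·(0.00111)²) = 13.3
[M]³ = 1.29e-10 ⇒ [M] = 5.06e-4 mol/L

[M] = 5.06e-4 mol/L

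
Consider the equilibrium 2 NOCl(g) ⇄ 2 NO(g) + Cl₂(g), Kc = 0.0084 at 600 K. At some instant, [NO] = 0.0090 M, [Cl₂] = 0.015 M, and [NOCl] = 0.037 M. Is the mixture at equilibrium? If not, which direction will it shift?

no; Q < K, reaction proceeds forward

Qc = [NO]²·[Cl₂] / [NOCl]² = (0.0090)²·(0.015) / (0.037)² = 8.9e-4
Qc = 8.9e-4 < Kc = 0.0084: net forward reaction.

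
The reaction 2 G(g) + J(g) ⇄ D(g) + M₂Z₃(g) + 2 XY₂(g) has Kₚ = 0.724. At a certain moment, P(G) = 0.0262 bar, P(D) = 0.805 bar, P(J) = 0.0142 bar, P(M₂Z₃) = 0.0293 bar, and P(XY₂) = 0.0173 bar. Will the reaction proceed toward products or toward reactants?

neither direction; the system is at equilibrium

Qₚ = P(D)·P(M₂Z₃)·P(XY₂)² / (P(G)²·P(J)) = (0.805)·(0.0293)·(0.0173)² / ((0.0262)²·(0.0142)) = 0.724
Qₚ = 0.724 = Kₚ, so the system is already at equilibrium.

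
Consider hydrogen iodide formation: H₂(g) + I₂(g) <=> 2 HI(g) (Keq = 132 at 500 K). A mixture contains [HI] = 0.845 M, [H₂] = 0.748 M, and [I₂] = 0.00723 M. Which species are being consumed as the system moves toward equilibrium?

Q = [HI]² / ([H₂]·[I₂]) = (0.845)² / ((0.748)·(0.00723)) = 132
Q = 132 = Keq; the system is at equilibrium.

none (at equilibrium)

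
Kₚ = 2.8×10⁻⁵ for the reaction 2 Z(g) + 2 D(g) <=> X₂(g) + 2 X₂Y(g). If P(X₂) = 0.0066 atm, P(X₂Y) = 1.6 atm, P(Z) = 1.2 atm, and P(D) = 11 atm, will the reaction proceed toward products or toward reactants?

Qₚ = P(X₂)·P(X₂Y)² / (P(Z)²·P(D)²) = (0.0066)·(1.6)² / ((1.2)²·(11)²) = 9.7×10⁻⁵
Qₚ = 9.7×10⁻⁵ > Kₚ = 2.8×10⁻⁵, so the reverse reaction proceeds.

in the reverse direction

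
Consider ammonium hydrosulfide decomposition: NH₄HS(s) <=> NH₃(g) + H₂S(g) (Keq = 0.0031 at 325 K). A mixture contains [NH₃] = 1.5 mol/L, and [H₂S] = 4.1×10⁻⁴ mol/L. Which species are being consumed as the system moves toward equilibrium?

NH₄HS (reactants)

(NH₄HS is a pure solid — omitted from Q.)
Q = [NH₃]·[H₂S] = (1.5)·(4.1×10⁻⁴) = 6.1×10⁻⁴
Q = 6.1×10⁻⁴ < Keq = 0.0031: net forward reaction.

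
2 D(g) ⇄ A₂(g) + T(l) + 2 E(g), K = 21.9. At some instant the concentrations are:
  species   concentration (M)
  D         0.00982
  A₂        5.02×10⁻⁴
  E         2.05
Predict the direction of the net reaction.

(T is a pure liquid — omitted from Q.)
Q = [A₂]·[E]² / [D]² = (5.02×10⁻⁴)·(2.05)² / (0.00982)² = 21.9
Q = 21.9 = K, so the system is already at equilibrium.

no net change (already at equilibrium)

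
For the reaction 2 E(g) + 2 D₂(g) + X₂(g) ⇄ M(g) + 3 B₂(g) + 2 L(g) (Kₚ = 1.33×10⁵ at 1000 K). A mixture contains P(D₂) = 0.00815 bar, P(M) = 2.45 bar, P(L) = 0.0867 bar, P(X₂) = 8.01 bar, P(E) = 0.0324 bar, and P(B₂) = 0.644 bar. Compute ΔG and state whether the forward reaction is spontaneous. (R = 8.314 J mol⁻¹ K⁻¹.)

Qₚ = P(M)·P(B₂)³·P(L)² / (P(E)²·P(D₂)²·P(X₂)) = (2.45)·(0.644)³·(0.0867)² / ((0.0324)²·(0.00815)²·(8.01)) = 8810
ΔG = RT ln(Qₚ/Kₚ) = (8.314 J mol⁻¹ K⁻¹)(1000 K) × ln(8810/1.33×10⁵)
   = (8.314 kJ/mol)(-2.714) = -22.6 kJ/mol
ΔG < 0, so the forward reaction is spontaneous (proceeds forward).

ΔG = -22.6 kJ/mol; the forward reaction is spontaneous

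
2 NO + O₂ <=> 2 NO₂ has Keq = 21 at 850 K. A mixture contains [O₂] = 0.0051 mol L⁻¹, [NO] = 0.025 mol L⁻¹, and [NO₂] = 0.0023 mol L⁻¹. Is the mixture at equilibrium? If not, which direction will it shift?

Q = [NO₂]² / ([NO]²·[O₂]) = (0.0023)² / ((0.025)²·(0.0051)) = 1.7
Q = 1.7 < Keq = 21: net forward reaction.

no; Q < K, reaction proceeds forward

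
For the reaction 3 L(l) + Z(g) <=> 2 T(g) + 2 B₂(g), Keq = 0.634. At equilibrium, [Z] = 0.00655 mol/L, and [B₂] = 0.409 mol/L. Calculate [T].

[T] = 0.158 mol/L

(L is a pure liquid — omitted from Keq.)
At equilibrium, Keq = [T]²·[B₂]² / [Z] = 0.634.
([T])²·(0.409)² / (0.00655) = 0.634
[T]² = 0.0248 ⇒ [T] = 0.158 mol/L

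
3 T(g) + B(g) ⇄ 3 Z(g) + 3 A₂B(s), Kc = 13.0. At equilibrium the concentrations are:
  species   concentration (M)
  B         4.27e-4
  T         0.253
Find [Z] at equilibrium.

[Z] = 0.0448 M

(A₂B is a pure solid — omitted from Kc.)
At equilibrium, Kc = [Z]³ / ([T]³·[B]) = 13.0.
([Z])³ / ((0.253)³·(4.27e-4)) = 13.0
[Z]³ = 8.99e-5 ⇒ [Z] = 0.0448 M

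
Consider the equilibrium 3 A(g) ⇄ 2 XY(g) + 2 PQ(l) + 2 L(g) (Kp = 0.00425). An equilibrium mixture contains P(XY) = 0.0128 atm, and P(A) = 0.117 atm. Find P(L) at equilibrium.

(PQ is a pure liquid — omitted from Kp.)
At equilibrium, Kp = P(XY)²·P(L)² / P(A)³ = 0.00425.
(0.0128)²·(P(L))² / (0.117)³ = 0.00425
P(L)² = 0.0415 ⇒ P(L) = 0.204 atm

P(L) = 0.204 atm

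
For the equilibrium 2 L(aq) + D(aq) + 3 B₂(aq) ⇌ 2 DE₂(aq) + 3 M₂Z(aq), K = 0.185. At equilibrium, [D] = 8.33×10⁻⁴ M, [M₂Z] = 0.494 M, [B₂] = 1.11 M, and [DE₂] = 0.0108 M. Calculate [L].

[L] = 0.258 M

At equilibrium, K = [DE₂]²·[M₂Z]³ / ([L]²·[D]·[B₂]³) = 0.185.
(0.0108)²·(0.494)³ / (([L])²·(8.33×10⁻⁴)·(1.11)³) = 0.185
[L]² = 0.0667 ⇒ [L] = 0.258 M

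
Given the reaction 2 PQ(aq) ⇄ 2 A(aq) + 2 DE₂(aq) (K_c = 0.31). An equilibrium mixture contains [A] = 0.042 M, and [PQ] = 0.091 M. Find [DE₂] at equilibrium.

[DE₂] = 1.2 M

At equilibrium, K_c = [A]²·[DE₂]² / [PQ]² = 0.31.
(0.042)²·([DE₂])² / (0.091)² = 0.31
[DE₂]² = 1.46 ⇒ [DE₂] = 1.2 M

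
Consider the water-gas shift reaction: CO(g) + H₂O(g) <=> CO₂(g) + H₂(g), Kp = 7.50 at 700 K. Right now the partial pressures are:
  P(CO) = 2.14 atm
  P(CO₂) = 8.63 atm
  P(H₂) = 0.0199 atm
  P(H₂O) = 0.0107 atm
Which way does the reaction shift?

neither direction; the system is at equilibrium

Qp = P(CO₂)·P(H₂) / (P(CO)·P(H₂O)) = (8.63)·(0.0199) / ((2.14)·(0.0107)) = 7.50
Qp = 7.50 = Kp, so the system is already at equilibrium.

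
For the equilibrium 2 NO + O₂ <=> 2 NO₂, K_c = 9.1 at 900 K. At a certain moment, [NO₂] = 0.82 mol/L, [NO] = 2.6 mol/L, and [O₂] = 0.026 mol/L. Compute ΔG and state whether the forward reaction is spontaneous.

Q_c = [NO₂]² / ([NO]²·[O₂]) = (0.82)² / ((2.6)²·(0.026)) = 3.83
ΔG = RT ln(Q_c/K_c) = (8.314 J mol⁻¹ K⁻¹)(900 K) × ln(3.83/9.1)
   = (7.483 kJ/mol)(-0.8654) = -6.48 kJ/mol
ΔG < 0, so the forward reaction is spontaneous (proceeds forward).

ΔG = -6.48 kJ/mol; the forward reaction is spontaneous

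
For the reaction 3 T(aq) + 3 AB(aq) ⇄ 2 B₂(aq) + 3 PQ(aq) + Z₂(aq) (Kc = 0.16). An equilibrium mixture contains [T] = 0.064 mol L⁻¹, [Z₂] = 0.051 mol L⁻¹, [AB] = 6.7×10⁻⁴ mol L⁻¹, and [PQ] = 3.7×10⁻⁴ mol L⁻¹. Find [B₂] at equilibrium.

At equilibrium, Kc = [B₂]²·[PQ]³·[Z₂] / ([T]³·[AB]³) = 0.16.
([B₂])²·(3.7×10⁻⁴)³·(0.051) / ((0.064)³·(6.7×10⁻⁴)³) = 0.16
[B₂]² = 0.00488 ⇒ [B₂] = 0.070 mol L⁻¹

[B₂] = 0.070 mol L⁻¹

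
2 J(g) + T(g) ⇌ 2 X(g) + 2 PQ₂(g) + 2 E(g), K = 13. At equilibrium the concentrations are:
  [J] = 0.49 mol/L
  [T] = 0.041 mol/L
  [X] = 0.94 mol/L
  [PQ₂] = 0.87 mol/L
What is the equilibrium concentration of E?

[E] = 0.44 mol/L

At equilibrium, K = [X]²·[PQ₂]²·[E]² / ([J]²·[T]) = 13.
(0.94)²·(0.87)²·([E])² / ((0.49)²·(0.041)) = 13
[E]² = 0.191 ⇒ [E] = 0.44 mol/L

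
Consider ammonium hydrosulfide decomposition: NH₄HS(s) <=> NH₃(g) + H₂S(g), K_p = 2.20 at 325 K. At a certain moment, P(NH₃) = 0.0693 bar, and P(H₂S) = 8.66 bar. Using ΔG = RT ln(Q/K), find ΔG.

ΔG = -3.51 kJ/mol

(NH₄HS is a pure solid — omitted from Q_p.)
Q_p = P(NH₃)·P(H₂S) = (0.0693)·(8.66) = 0.600
ΔG = RT ln(Q_p/K_p) = (8.314 J mol⁻¹ K⁻¹)(325 K) × ln(0.600/2.20)
   = (2.702 kJ/mol)(-1.299) = -3.51 kJ/mol
ΔG < 0, so the forward reaction is spontaneous (proceeds forward).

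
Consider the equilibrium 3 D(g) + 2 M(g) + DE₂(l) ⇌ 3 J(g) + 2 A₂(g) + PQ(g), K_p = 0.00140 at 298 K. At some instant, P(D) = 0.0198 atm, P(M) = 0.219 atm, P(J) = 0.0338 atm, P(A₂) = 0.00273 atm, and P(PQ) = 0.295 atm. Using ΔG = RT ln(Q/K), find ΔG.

ΔG = -4.50 kJ/mol

(DE₂ is a pure liquid — omitted from Q_p.)
Q_p = P(J)³·P(A₂)²·P(PQ) / (P(D)³·P(M)²) = (0.0338)³·(0.00273)²·(0.295) / ((0.0198)³·(0.219)²) = 2.28×10⁻⁴
ΔG = RT ln(Q_p/K_p) = (8.314 J mol⁻¹ K⁻¹)(298 K) × ln(2.28×10⁻⁴/0.00140)
   = (2.478 kJ/mol)(-1.815) = -4.50 kJ/mol
ΔG < 0, so the forward reaction is spontaneous (proceeds forward).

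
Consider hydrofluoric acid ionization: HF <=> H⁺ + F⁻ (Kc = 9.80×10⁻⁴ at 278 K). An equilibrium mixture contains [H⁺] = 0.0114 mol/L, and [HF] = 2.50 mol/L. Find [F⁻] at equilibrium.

[F⁻] = 0.215 mol/L

At equilibrium, Kc = [H⁺]·[F⁻] / [HF] = 9.80×10⁻⁴.
(0.0114)·([F⁻]) / (2.50) = 9.80×10⁻⁴
[F⁻] = 0.215 mol/L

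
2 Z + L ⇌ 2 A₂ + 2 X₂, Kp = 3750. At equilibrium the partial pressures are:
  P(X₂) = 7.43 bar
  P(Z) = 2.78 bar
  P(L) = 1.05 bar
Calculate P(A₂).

P(A₂) = 23.5 bar

At equilibrium, Kp = P(A₂)²·P(X₂)² / (P(Z)²·P(L)) = 3750.
(P(A₂))²·(7.43)² / ((2.78)²·(1.05)) = 3750
P(A₂)² = 551 ⇒ P(A₂) = 23.5 bar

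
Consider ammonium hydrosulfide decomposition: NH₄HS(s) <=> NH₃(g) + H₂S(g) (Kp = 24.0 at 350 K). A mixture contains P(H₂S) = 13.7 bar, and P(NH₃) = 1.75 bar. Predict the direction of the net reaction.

at equilibrium

(NH₄HS is a pure solid — omitted from Qp.)
Qp = P(NH₃)·P(H₂S) = (1.75)·(13.7) = 24.0
Qp = 24.0 = Kp, so the system is already at equilibrium.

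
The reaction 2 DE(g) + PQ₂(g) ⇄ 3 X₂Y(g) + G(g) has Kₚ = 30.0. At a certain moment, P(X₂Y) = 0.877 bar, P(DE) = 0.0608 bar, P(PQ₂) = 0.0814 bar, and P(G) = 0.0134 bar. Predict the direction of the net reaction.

Qₚ = P(X₂Y)³·P(G) / (P(DE)²·P(PQ₂)) = (0.877)³·(0.0134) / ((0.0608)²·(0.0814)) = 30.0
Qₚ = 30.0 = Kₚ, so the system is already at equilibrium.

no net change (already at equilibrium)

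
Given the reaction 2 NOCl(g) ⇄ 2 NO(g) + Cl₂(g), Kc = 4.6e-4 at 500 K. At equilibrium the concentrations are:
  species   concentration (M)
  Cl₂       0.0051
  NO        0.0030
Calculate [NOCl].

[NOCl] = 0.010 M

At equilibrium, Kc = [NO]²·[Cl₂] / [NOCl]² = 4.6e-4.
(0.0030)²·(0.0051) / ([NOCl])² = 4.6e-4
[NOCl]² = 9.98e-5 ⇒ [NOCl] = 0.010 M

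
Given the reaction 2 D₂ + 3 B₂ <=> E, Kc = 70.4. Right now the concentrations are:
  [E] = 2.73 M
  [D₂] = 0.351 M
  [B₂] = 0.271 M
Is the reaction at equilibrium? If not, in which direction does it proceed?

Qc = [E] / ([D₂]²·[B₂]³) = (2.73) / ((0.351)²·(0.271)³) = 1110
Qc = 1110 > Kc = 70.4, so the reverse reaction proceeds.

to the left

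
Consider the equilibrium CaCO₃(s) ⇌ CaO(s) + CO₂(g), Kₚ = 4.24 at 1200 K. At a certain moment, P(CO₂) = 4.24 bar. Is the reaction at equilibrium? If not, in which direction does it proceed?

neither direction; the system is at equilibrium

(CaCO₃, CaO are pure solids — omitted from Qₚ.)
Qₚ = P(CO₂) = 4.24
Qₚ = 4.24 = Kₚ, so the system is already at equilibrium.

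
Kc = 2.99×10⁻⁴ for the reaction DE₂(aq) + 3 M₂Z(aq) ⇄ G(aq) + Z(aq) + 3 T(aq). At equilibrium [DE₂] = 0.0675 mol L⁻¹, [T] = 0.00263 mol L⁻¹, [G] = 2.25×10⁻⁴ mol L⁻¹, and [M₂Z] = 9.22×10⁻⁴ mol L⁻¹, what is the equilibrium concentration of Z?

[Z] = 0.00386 mol L⁻¹

At equilibrium, Kc = [G]·[Z]·[T]³ / ([DE₂]·[M₂Z]³) = 2.99×10⁻⁴.
(2.25×10⁻⁴)·([Z])·(0.00263)³ / ((0.0675)·(9.22×10⁻⁴)³) = 2.99×10⁻⁴
[Z] = 0.00386 mol L⁻¹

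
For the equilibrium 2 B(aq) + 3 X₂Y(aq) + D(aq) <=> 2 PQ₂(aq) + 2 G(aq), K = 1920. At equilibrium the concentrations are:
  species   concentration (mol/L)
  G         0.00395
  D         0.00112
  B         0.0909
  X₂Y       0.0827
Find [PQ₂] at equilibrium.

[PQ₂] = 0.803 mol/L

At equilibrium, K = [PQ₂]²·[G]² / ([B]²·[X₂Y]³·[D]) = 1920.
([PQ₂])²·(0.00395)² / ((0.0909)²·(0.0827)³·(0.00112)) = 1920
[PQ₂]² = 0.644 ⇒ [PQ₂] = 0.803 mol/L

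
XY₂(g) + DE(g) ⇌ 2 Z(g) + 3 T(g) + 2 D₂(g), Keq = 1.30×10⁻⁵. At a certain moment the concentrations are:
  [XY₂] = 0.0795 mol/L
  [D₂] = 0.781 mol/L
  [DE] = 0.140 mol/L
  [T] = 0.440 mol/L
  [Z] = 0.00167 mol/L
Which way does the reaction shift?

Q = [Z]²·[T]³·[D₂]² / ([XY₂]·[DE]) = (0.00167)²·(0.440)³·(0.781)² / ((0.0795)·(0.140)) = 1.30×10⁻⁵
Q = 1.30×10⁻⁵ = Keq, so the system is already at equilibrium.

at equilibrium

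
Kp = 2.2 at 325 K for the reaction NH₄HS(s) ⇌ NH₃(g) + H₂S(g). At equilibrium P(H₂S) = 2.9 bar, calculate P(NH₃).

(NH₄HS is a pure solid — omitted from Kp.)
At equilibrium, Kp = P(NH₃)·P(H₂S) = 2.2.
(P(NH₃))·(2.9) = 2.2
P(NH₃) = 0.759 = 0.76 bar

P(NH₃) = 0.76 bar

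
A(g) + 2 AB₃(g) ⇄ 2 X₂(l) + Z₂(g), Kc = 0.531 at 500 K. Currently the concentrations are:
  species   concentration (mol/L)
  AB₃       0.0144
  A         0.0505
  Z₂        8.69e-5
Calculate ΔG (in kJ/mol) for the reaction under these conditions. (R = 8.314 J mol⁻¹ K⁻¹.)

(X₂ is a pure liquid — omitted from Qc.)
Qc = [Z₂] / ([A]·[AB₃]²) = (8.69e-5) / ((0.0505)·(0.0144)²) = 8.30
ΔG = RT ln(Qc/Kc) = (8.314 J mol⁻¹ K⁻¹)(500 K) × ln(8.30/0.531)
   = (4.157 kJ/mol)(2.749) = 11.4 kJ/mol
ΔG > 0, so the forward reaction is non-spontaneous (proceeds in reverse).

ΔG = 11.4 kJ/mol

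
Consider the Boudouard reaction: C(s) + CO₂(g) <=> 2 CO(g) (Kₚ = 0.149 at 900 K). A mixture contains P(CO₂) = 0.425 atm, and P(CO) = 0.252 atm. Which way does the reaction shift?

no net change (already at equilibrium)

(C is a pure solid — omitted from Qₚ.)
Qₚ = P(CO)² / P(CO₂) = (0.252)² / (0.425) = 0.149
Qₚ = 0.149 = Kₚ, so the system is already at equilibrium.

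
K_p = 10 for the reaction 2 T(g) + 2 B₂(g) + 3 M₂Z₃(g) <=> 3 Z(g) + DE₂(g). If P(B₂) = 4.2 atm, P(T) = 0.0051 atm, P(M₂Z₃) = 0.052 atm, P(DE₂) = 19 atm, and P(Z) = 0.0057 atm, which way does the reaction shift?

to the left

Q_p = P(Z)³·P(DE₂) / (P(T)²·P(B₂)²·P(M₂Z₃)³) = (0.0057)³·(19) / ((0.0051)²·(4.2)²·(0.052)³) = 55
Q_p = 55 > K_p = 10, so the reverse reaction proceeds.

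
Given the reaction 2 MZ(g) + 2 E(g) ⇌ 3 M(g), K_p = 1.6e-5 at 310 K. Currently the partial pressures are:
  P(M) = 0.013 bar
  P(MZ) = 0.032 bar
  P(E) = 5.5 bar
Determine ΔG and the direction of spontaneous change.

ΔG = 3.84 kJ/mol; the forward reaction is non-spontaneous

Q_p = P(M)³ / (P(MZ)²·P(E)²) = (0.013)³ / ((0.032)²·(5.5)²) = 7.09e-5
ΔG = RT ln(Q_p/K_p) = (8.314 J mol⁻¹ K⁻¹)(310 K) × ln(7.09e-5/1.6e-5)
   = (2.577 kJ/mol)(1.489) = 3.84 kJ/mol
ΔG > 0, so the forward reaction is non-spontaneous (proceeds in reverse).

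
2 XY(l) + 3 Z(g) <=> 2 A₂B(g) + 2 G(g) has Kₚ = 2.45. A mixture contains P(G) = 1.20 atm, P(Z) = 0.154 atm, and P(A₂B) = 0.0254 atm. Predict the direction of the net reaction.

(XY is a pure liquid — omitted from Qₚ.)
Qₚ = P(A₂B)²·P(G)² / P(Z)³ = (0.0254)²·(1.20)² / (0.154)³ = 0.254
Qₚ = 0.254 < Kₚ = 2.45, so the forward reaction proceeds.

in the forward direction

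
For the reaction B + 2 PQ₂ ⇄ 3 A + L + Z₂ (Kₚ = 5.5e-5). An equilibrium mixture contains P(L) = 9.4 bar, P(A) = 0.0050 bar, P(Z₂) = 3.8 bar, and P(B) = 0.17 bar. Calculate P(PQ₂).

At equilibrium, Kₚ = P(A)³·P(L)·P(Z₂) / (P(B)·P(PQ₂)²) = 5.5e-5.
(0.0050)³·(9.4)·(3.8) / ((0.17)·(P(PQ₂))²) = 5.5e-5
P(PQ₂)² = 0.478 ⇒ P(PQ₂) = 0.69 bar

P(PQ₂) = 0.69 bar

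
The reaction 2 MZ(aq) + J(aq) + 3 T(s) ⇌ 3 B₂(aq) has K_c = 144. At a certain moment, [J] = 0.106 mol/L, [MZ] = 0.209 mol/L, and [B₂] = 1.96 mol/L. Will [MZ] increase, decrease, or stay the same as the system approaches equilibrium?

(T is a pure solid — omitted from Q_c.)
Q_c = [B₂]³ / ([MZ]²·[J]) = (1.96)³ / ((0.209)²·(0.106)) = 1630
Q_c = 1630 > K_c = 144: net reverse reaction.
MZ is a reactant, so it increases.

increase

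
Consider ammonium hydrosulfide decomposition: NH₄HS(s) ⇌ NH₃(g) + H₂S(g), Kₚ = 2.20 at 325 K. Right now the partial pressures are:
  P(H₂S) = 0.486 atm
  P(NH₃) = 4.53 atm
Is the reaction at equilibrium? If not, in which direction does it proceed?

at equilibrium

(NH₄HS is a pure solid — omitted from Qₚ.)
Qₚ = P(NH₃)·P(H₂S) = (4.53)·(0.486) = 2.20
Qₚ = 2.20 = Kₚ, so the system is already at equilibrium.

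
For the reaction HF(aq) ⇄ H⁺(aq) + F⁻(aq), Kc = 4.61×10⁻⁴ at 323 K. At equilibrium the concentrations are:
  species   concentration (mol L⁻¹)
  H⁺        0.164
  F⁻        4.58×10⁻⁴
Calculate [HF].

[HF] = 0.163 mol L⁻¹

At equilibrium, Kc = [H⁺]·[F⁻] / [HF] = 4.61×10⁻⁴.
(0.164)·(4.58×10⁻⁴) / ([HF]) = 4.61×10⁻⁴
[HF] = 0.163 mol L⁻¹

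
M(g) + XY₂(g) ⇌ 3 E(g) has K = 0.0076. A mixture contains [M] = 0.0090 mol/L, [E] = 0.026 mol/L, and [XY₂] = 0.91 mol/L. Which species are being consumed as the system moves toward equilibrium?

Q = [E]³ / ([M]·[XY₂]) = (0.026)³ / ((0.0090)·(0.91)) = 0.0021
Q = 0.0021 < K = 0.0076: net forward reaction.

M, XY₂ (reactants)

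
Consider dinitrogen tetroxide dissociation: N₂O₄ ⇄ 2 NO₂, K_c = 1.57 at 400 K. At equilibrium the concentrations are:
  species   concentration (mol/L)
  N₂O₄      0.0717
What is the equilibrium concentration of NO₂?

At equilibrium, K_c = [NO₂]² / [N₂O₄] = 1.57.
([NO₂])² / (0.0717) = 1.57
[NO₂]² = 0.113 ⇒ [NO₂] = 0.336 mol/L

[NO₂] = 0.336 mol/L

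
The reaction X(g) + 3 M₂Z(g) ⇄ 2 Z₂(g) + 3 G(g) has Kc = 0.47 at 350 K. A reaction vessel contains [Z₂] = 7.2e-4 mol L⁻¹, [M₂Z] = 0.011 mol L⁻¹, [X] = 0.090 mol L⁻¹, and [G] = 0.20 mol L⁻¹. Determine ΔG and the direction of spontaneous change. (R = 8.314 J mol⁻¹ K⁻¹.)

Qc = [Z₂]²·[G]³ / ([X]·[M₂Z]³) = (7.2e-4)²·(0.20)³ / ((0.090)·(0.011)³) = 0.0346
ΔG = RT ln(Qc/Kc) = (8.314 J mol⁻¹ K⁻¹)(350 K) × ln(0.0346/0.47)
   = (2.910 kJ/mol)(-2.609) = -7.59 kJ/mol
ΔG < 0, so the forward reaction is spontaneous (proceeds forward).

ΔG = -7.59 kJ/mol; the forward reaction is spontaneous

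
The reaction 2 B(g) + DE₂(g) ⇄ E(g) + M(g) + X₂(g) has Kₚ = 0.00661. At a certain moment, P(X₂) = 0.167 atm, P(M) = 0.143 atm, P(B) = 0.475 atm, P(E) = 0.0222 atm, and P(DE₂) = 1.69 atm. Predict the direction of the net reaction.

Qₚ = P(E)·P(M)·P(X₂) / (P(B)²·P(DE₂)) = (0.0222)·(0.143)·(0.167) / ((0.475)²·(1.69)) = 0.00139
Qₚ = 0.00139 < Kₚ = 0.00661, so the forward reaction proceeds.

to the right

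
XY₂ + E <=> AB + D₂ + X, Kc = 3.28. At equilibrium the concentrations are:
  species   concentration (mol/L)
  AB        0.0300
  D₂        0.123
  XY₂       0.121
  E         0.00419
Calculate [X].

[X] = 0.451 mol/L

At equilibrium, Kc = [AB]·[D₂]·[X] / ([XY₂]·[E]) = 3.28.
(0.0300)·(0.123)·([X]) / ((0.121)·(0.00419)) = 3.28
[X] = 0.451 mol/L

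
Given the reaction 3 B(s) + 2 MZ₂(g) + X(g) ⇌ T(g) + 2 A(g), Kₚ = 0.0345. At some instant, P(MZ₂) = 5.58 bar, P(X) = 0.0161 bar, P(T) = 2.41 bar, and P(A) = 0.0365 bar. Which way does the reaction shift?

(B is a pure solid — omitted from Qₚ.)
Qₚ = P(T)·P(A)² / (P(MZ₂)²·P(X)) = (2.41)·(0.0365)² / ((5.58)²·(0.0161)) = 0.00640
Qₚ = 0.00640 < Kₚ = 0.0345, so the forward reaction proceeds.

toward products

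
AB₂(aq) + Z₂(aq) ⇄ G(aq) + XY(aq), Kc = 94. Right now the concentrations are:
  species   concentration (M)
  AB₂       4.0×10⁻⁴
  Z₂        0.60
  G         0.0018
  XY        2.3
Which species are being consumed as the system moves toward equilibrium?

Qc = [G]·[XY] / ([AB₂]·[Z₂]) = (0.0018)·(2.3) / ((4.0×10⁻⁴)·(0.60)) = 17
Qc = 17 < Kc = 94: net forward reaction.

AB₂, Z₂ (reactants)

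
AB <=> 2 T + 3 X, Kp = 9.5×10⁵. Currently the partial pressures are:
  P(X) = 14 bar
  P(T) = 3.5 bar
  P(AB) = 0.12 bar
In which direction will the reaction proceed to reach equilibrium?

in the forward direction

Qp = P(T)²·P(X)³ / P(AB) = (3.5)²·(14)³ / (0.12) = 2.8×10⁵
Qp = 2.8×10⁵ < Kp = 9.5×10⁵, so the forward reaction proceeds.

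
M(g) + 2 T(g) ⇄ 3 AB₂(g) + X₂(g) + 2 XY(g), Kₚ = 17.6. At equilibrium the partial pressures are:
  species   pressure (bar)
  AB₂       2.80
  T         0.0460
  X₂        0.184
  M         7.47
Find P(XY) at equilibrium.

At equilibrium, Kₚ = P(AB₂)³·P(X₂)·P(XY)² / (P(M)·P(T)²) = 17.6.
(2.80)³·(0.184)·(P(XY))² / ((7.47)·(0.0460)²) = 17.6
P(XY)² = 0.0689 ⇒ P(XY) = 0.262 bar

P(XY) = 0.262 bar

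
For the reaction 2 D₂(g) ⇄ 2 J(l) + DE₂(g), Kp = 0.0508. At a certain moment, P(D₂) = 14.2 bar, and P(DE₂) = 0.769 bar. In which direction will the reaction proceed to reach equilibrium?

toward products

(J is a pure liquid — omitted from Qp.)
Qp = P(DE₂) / P(D₂)² = (0.769) / (14.2)² = 0.00381
Qp = 0.00381 < Kp = 0.0508, so the forward reaction proceeds.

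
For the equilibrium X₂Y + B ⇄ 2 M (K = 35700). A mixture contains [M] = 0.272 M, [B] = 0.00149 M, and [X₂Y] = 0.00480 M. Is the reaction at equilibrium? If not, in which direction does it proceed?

Q = [M]² / ([X₂Y]·[B]) = (0.272)² / ((0.00480)·(0.00149)) = 10300
Q = 10300 < K = 35700, so the forward reaction proceeds.

toward products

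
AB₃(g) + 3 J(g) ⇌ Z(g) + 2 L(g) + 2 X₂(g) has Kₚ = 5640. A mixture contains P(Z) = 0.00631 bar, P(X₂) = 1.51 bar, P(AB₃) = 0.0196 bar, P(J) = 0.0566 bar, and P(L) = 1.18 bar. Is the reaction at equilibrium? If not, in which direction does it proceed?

Qₚ = P(Z)·P(L)²·P(X₂)² / (P(AB₃)·P(J)³) = (0.00631)·(1.18)²·(1.51)² / ((0.0196)·(0.0566)³) = 5640
Qₚ = 5640 = Kₚ, so the system is already at equilibrium.

neither direction; the system is at equilibrium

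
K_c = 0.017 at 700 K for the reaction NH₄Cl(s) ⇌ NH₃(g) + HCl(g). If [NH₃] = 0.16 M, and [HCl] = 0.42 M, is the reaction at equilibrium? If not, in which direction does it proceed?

(NH₄Cl is a pure solid — omitted from Q_c.)
Q_c = [NH₃]·[HCl] = (0.16)·(0.42) = 0.067
Q_c = 0.067 > K_c = 0.017, so the reverse reaction proceeds.

reverse (toward reactants)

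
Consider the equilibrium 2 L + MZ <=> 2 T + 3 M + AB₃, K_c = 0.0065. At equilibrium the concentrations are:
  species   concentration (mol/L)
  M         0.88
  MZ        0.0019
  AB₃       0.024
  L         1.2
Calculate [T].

[T] = 0.033 mol/L

At equilibrium, K_c = [T]²·[M]³·[AB₃] / ([L]²·[MZ]) = 0.0065.
([T])²·(0.88)³·(0.024) / ((1.2)²·(0.0019)) = 0.0065
[T]² = 0.00109 ⇒ [T] = 0.033 mol/L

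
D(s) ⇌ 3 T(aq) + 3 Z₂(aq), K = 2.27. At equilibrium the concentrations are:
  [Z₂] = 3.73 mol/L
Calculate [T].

(D is a pure solid — omitted from K.)
At equilibrium, K = [T]³·[Z₂]³ = 2.27.
([T])³·(3.73)³ = 2.27
[T]³ = 0.0437 ⇒ [T] = 0.352 mol/L

[T] = 0.352 mol/L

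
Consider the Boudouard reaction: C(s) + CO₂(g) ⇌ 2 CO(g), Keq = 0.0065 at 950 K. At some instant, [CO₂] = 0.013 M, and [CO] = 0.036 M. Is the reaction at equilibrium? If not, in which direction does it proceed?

toward reactants

(C is a pure solid — omitted from Q.)
Q = [CO]² / [CO₂] = (0.036)² / (0.013) = 0.10
Q = 0.10 > Keq = 0.0065, so the reverse reaction proceeds.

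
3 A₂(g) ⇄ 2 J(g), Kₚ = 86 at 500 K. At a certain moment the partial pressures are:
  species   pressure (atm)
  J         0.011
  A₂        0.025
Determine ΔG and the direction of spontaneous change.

Qₚ = P(J)² / P(A₂)³ = (0.011)² / (0.025)³ = 7.74
ΔG = RT ln(Qₚ/Kₚ) = (8.314 J mol⁻¹ K⁻¹)(500 K) × ln(7.74/86)
   = (4.157 kJ/mol)(-2.408) = -10.0 kJ/mol
ΔG < 0, so the forward reaction is spontaneous (proceeds forward).

ΔG = -10.0 kJ/mol; the forward reaction is spontaneous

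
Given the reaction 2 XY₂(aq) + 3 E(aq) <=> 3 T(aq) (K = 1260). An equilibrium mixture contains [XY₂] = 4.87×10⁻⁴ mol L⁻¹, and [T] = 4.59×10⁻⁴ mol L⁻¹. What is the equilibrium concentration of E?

[E] = 0.00687 mol L⁻¹

At equilibrium, K = [T]³ / ([XY₂]²·[E]³) = 1260.
(4.59×10⁻⁴)³ / ((4.87×10⁻⁴)²·([E])³) = 1260
[E]³ = 3.24×10⁻⁷ ⇒ [E] = 0.00687 mol L⁻¹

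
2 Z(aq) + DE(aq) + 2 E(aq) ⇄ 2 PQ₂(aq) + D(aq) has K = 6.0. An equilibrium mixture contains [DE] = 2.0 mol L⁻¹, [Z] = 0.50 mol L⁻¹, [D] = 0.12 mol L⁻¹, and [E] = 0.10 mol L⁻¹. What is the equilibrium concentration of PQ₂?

[PQ₂] = 0.50 mol L⁻¹

At equilibrium, K = [PQ₂]²·[D] / ([Z]²·[DE]·[E]²) = 6.0.
([PQ₂])²·(0.12) / ((0.50)²·(2.0)·(0.10)²) = 6.0
[PQ₂]² = 0.250 ⇒ [PQ₂] = 0.50 mol L⁻¹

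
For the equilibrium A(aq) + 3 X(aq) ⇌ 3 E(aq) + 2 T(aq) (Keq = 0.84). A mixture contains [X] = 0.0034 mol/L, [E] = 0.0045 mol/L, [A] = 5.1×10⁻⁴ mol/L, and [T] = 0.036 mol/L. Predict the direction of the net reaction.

Q = [E]³·[T]² / ([A]·[X]³) = (0.0045)³·(0.036)² / ((5.1×10⁻⁴)·(0.0034)³) = 5.9
Q = 5.9 > Keq = 0.84, so the reverse reaction proceeds.

toward reactants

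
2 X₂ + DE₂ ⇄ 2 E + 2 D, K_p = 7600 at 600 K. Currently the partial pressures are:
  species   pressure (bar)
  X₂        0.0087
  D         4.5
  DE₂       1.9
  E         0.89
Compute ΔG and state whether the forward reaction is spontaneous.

Q_p = P(E)²·P(D)² / (P(X₂)²·P(DE₂)) = (0.89)²·(4.5)² / ((0.0087)²·(1.9)) = 1.12×10⁵
ΔG = RT ln(Q_p/K_p) = (8.314 J mol⁻¹ K⁻¹)(600 K) × ln(1.12×10⁵/7600)
   = (4.988 kJ/mol)(2.690) = 13.4 kJ/mol
ΔG > 0, so the forward reaction is non-spontaneous (proceeds in reverse).

ΔG = 13.4 kJ/mol; the forward reaction is non-spontaneous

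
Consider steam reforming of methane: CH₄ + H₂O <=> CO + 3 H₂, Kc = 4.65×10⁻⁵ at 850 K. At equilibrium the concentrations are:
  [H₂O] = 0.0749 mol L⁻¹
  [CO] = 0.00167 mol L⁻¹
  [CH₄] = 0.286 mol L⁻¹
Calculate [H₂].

[H₂] = 0.0842 mol L⁻¹

At equilibrium, Kc = [CO]·[H₂]³ / ([CH₄]·[H₂O]) = 4.65×10⁻⁵.
(0.00167)·([H₂])³ / ((0.286)·(0.0749)) = 4.65×10⁻⁵
[H₂]³ = 5.96×10⁻⁴ ⇒ [H₂] = 0.0842 mol L⁻¹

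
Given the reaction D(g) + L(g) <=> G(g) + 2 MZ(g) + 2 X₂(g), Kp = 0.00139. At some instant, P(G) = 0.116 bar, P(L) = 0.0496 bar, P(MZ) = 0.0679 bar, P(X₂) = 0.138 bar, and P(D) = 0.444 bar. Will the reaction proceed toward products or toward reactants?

forward (toward products)

Qp = P(G)·P(MZ)²·P(X₂)² / (P(D)·P(L)) = (0.116)·(0.0679)²·(0.138)² / ((0.444)·(0.0496)) = 4.62e-4
Qp = 4.62e-4 < Kp = 0.00139, so the forward reaction proceeds.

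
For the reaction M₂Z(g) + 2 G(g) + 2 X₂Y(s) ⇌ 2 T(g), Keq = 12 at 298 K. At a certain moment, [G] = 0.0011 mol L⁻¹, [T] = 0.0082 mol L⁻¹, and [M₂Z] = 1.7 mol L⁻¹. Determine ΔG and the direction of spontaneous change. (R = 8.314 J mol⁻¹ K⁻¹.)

ΔG = 2.48 kJ/mol; the forward reaction is non-spontaneous

(X₂Y is a pure solid — omitted from Q.)
Q = [T]² / ([M₂Z]·[G]²) = (0.0082)² / ((1.7)·(0.0011)²) = 32.7
ΔG = RT ln(Q/Keq) = (8.314 J mol⁻¹ K⁻¹)(298 K) × ln(32.7/12)
   = (2.478 kJ/mol)(1.002) = 2.48 kJ/mol
ΔG > 0, so the forward reaction is non-spontaneous (proceeds in reverse).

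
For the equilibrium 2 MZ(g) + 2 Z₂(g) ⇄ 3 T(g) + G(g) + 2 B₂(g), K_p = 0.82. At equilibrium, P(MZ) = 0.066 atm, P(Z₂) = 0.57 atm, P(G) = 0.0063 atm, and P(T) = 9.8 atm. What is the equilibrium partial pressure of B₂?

At equilibrium, K_p = P(T)³·P(G)·P(B₂)² / (P(MZ)²·P(Z₂)²) = 0.82.
(9.8)³·(0.0063)·(P(B₂))² / ((0.066)²·(0.57)²) = 0.82
P(B₂)² = 1.96×10⁻⁴ ⇒ P(B₂) = 0.014 atm

P(B₂) = 0.014 atm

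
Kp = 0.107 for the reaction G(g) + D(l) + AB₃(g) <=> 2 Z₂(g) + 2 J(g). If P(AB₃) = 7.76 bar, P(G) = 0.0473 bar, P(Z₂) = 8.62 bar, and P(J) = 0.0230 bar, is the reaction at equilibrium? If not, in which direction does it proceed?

(D is a pure liquid — omitted from Qp.)
Qp = P(Z₂)²·P(J)² / (P(G)·P(AB₃)) = (8.62)²·(0.0230)² / ((0.0473)·(7.76)) = 0.107
Qp = 0.107 = Kp, so the system is already at equilibrium.

no net change (already at equilibrium)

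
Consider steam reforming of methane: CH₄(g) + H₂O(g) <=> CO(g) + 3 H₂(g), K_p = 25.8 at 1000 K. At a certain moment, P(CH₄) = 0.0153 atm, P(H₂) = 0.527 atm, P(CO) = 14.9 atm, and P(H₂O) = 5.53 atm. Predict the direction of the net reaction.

no net change (already at equilibrium)

Q_p = P(CO)·P(H₂)³ / (P(CH₄)·P(H₂O)) = (14.9)·(0.527)³ / ((0.0153)·(5.53)) = 25.8
Q_p = 25.8 = K_p, so the system is already at equilibrium.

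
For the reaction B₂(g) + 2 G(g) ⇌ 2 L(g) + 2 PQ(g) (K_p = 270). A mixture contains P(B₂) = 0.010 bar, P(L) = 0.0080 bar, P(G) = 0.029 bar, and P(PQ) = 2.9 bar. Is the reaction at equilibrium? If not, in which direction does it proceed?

Q_p = P(L)²·P(PQ)² / (P(B₂)·P(G)²) = (0.0080)²·(2.9)² / ((0.010)·(0.029)²) = 64
Q_p = 64 < K_p = 270, so the forward reaction proceeds.

to the right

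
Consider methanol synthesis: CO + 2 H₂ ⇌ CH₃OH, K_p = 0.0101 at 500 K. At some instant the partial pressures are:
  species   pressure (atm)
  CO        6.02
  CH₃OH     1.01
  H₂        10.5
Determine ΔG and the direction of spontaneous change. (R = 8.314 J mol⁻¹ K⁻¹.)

Q_p = P(CH₃OH) / (P(CO)·P(H₂)²) = (1.01) / ((6.02)·(10.5)²) = 0.00152
ΔG = RT ln(Q_p/K_p) = (8.314 J mol⁻¹ K⁻¹)(500 K) × ln(0.00152/0.0101)
   = (4.157 kJ/mol)(-1.894) = -7.87 kJ/mol
ΔG < 0, so the forward reaction is spontaneous (proceeds forward).

ΔG = -7.87 kJ/mol; the forward reaction is spontaneous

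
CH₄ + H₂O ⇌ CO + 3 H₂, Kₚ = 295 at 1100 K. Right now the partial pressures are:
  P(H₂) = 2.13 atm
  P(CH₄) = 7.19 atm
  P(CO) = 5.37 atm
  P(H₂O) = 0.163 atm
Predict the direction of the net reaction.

to the right

Qₚ = P(CO)·P(H₂)³ / (P(CH₄)·P(H₂O)) = (5.37)·(2.13)³ / ((7.19)·(0.163)) = 44.3
Qₚ = 44.3 < Kₚ = 295, so the forward reaction proceeds.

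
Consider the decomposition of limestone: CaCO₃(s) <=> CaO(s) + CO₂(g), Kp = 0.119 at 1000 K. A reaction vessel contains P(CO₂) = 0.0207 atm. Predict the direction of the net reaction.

toward products

(CaCO₃, CaO are pure solids — omitted from Qp.)
Qp = P(CO₂) = 0.0207
Qp = 0.0207 < Kp = 0.119, so the forward reaction proceeds.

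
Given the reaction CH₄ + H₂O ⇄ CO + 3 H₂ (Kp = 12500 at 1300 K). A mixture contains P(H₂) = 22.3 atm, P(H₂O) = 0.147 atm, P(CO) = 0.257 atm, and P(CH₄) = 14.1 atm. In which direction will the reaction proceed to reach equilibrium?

in the forward direction

Qp = P(CO)·P(H₂)³ / (P(CH₄)·P(H₂O)) = (0.257)·(22.3)³ / ((14.1)·(0.147)) = 1380
Qp = 1380 < Kp = 12500, so the forward reaction proceeds.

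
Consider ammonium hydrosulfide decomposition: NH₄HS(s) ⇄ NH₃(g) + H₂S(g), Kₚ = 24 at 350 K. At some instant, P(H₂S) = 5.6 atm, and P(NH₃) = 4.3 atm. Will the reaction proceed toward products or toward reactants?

(NH₄HS is a pure solid — omitted from Qₚ.)
Qₚ = P(NH₃)·P(H₂S) = (4.3)·(5.6) = 24
Qₚ = 24 = Kₚ, so the system is already at equilibrium.

at equilibrium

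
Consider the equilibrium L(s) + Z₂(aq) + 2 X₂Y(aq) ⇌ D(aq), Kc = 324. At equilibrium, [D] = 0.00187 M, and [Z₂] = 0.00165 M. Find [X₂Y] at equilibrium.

(L is a pure solid — omitted from Kc.)
At equilibrium, Kc = [D] / ([Z₂]·[X₂Y]²) = 324.
(0.00187) / ((0.00165)·([X₂Y])²) = 324
[X₂Y]² = 0.00350 ⇒ [X₂Y] = 0.0591 M

[X₂Y] = 0.0591 M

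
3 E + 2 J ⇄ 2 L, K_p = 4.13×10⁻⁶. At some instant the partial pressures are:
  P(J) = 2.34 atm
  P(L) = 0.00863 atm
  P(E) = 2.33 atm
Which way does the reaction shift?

forward (toward products)

Q_p = P(L)² / (P(E)³·P(J)²) = (0.00863)² / ((2.33)³·(2.34)²) = 1.08×10⁻⁶
Q_p = 1.08×10⁻⁶ < K_p = 4.13×10⁻⁶, so the forward reaction proceeds.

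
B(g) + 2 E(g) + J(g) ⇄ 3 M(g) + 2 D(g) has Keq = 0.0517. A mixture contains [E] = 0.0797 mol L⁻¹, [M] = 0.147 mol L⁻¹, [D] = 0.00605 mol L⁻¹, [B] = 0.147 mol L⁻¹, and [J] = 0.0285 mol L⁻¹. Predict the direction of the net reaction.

forward (toward products)

Q = [M]³·[D]² / ([B]·[E]²·[J]) = (0.147)³·(0.00605)² / ((0.147)·(0.0797)²·(0.0285)) = 0.00437
Q = 0.00437 < Keq = 0.0517, so the forward reaction proceeds.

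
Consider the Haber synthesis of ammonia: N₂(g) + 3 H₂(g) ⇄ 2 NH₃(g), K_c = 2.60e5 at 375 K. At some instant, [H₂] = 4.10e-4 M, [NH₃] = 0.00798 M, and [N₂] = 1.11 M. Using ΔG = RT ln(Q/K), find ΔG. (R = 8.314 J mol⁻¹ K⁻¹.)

ΔG = 3.63 kJ/mol

Q_c = [NH₃]² / ([N₂]·[H₂]³) = (0.00798)² / ((1.11)·(4.10e-4)³) = 8.32e5
ΔG = RT ln(Q_c/K_c) = (8.314 J mol⁻¹ K⁻¹)(375 K) × ln(8.32e5/2.60e5)
   = (3.118 kJ/mol)(1.163) = 3.63 kJ/mol
ΔG > 0, so the forward reaction is non-spontaneous (proceeds in reverse).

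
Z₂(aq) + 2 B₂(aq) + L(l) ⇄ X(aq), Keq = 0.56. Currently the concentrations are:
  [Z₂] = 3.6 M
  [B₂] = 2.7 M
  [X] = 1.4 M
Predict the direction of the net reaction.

(L is a pure liquid — omitted from Q.)
Q = [X] / ([Z₂]·[B₂]²) = (1.4) / ((3.6)·(2.7)²) = 0.053
Q = 0.053 < Keq = 0.56, so the forward reaction proceeds.

forward (toward products)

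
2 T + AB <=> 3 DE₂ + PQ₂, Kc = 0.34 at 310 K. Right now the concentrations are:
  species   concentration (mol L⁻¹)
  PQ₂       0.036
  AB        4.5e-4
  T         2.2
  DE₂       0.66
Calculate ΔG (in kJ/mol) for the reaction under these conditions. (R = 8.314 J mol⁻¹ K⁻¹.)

Qc = [DE₂]³·[PQ₂] / ([T]²·[AB]) = (0.66)³·(0.036) / ((2.2)²·(4.5e-4)) = 4.75
ΔG = RT ln(Qc/Kc) = (8.314 J mol⁻¹ K⁻¹)(310 K) × ln(4.75/0.34)
   = (2.577 kJ/mol)(2.637) = 6.80 kJ/mol
ΔG > 0, so the forward reaction is non-spontaneous (proceeds in reverse).

ΔG = 6.80 kJ/mol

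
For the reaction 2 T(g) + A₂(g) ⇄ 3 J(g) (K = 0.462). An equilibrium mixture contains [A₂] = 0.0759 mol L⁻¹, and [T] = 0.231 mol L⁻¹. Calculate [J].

[J] = 0.123 mol L⁻¹

At equilibrium, K = [J]³ / ([T]²·[A₂]) = 0.462.
([J])³ / ((0.231)²·(0.0759)) = 0.462
[J]³ = 0.00187 ⇒ [J] = 0.123 mol L⁻¹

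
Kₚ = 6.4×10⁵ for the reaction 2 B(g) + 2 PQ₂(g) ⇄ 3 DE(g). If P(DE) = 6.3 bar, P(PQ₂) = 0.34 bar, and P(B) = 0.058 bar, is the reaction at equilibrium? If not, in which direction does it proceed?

neither direction; the system is at equilibrium

Qₚ = P(DE)³ / (P(B)²·P(PQ₂)²) = (6.3)³ / ((0.058)²·(0.34)²) = 6.4×10⁵
Qₚ = 6.4×10⁵ = Kₚ, so the system is already at equilibrium.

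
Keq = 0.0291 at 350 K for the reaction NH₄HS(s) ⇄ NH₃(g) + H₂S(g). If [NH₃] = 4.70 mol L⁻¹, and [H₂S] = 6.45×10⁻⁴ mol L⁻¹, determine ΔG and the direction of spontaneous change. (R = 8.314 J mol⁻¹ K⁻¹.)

ΔG = -6.58 kJ/mol; the forward reaction is spontaneous

(NH₄HS is a pure solid — omitted from Q.)
Q = [NH₃]·[H₂S] = (4.70)·(6.45×10⁻⁴) = 0.00303
ΔG = RT ln(Q/Keq) = (8.314 J mol⁻¹ K⁻¹)(350 K) × ln(0.00303/0.0291)
   = (2.910 kJ/mol)(-2.262) = -6.58 kJ/mol
ΔG < 0, so the forward reaction is spontaneous (proceeds forward).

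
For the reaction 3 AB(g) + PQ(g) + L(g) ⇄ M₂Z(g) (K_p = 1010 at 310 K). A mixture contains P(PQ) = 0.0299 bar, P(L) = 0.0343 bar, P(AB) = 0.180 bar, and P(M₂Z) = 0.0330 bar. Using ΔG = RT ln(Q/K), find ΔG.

ΔG = 4.38 kJ/mol

Q_p = P(M₂Z) / (P(AB)³·P(PQ)·P(L)) = (0.0330) / ((0.180)³·(0.0299)·(0.0343)) = 5520
ΔG = RT ln(Q_p/K_p) = (8.314 J mol⁻¹ K⁻¹)(310 K) × ln(5520/1010)
   = (2.577 kJ/mol)(1.698) = 4.38 kJ/mol
ΔG > 0, so the forward reaction is non-spontaneous (proceeds in reverse).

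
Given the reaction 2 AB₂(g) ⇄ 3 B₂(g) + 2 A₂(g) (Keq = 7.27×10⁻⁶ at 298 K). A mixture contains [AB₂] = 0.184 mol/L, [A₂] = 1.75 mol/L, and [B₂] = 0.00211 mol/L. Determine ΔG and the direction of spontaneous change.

Q = [B₂]³·[A₂]² / [AB₂]² = (0.00211)³·(1.75)² / (0.184)² = 8.50×10⁻⁷
ΔG = RT ln(Q/Keq) = (8.314 J mol⁻¹ K⁻¹)(298 K) × ln(8.50×10⁻⁷/7.27×10⁻⁶)
   = (2.478 kJ/mol)(-2.146) = -5.32 kJ/mol
ΔG < 0, so the forward reaction is spontaneous (proceeds forward).

ΔG = -5.32 kJ/mol; the forward reaction is spontaneous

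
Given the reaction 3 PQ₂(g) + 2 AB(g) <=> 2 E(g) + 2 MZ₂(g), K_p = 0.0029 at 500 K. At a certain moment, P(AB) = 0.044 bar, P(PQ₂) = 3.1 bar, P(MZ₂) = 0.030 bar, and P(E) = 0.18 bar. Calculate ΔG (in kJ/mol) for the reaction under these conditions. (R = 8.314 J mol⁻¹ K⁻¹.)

Q_p = P(E)²·P(MZ₂)² / (P(PQ₂)³·P(AB)²) = (0.18)²·(0.030)² / ((3.1)³·(0.044)²) = 5.06×10⁻⁴
ΔG = RT ln(Q_p/K_p) = (8.314 J mol⁻¹ K⁻¹)(500 K) × ln(5.06×10⁻⁴/0.0029)
   = (4.157 kJ/mol)(-1.746) = -7.26 kJ/mol
ΔG < 0, so the forward reaction is spontaneous (proceeds forward).

ΔG = -7.26 kJ/mol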